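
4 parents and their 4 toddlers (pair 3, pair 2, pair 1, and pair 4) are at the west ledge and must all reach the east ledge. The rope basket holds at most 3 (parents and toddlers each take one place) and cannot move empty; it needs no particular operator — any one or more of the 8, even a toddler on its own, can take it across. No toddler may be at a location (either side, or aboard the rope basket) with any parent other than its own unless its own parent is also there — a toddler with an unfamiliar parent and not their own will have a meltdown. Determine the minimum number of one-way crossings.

Counting alone: each trip to the east ledge takes at most 3 across and each return brings at least 1 back, so after t trips out (and t−1 returns) at most 3t − (t−1) of the 8 are across; that first reaches 8 at t = 4, so at least 7 crossings are needed.
The safety rule pushes this higher. Following every safe sequence of crossings, the most of the 8 that can be at the east ledge as the rope basket arrives there on crossing 7 is 7 — never all 8.
So no plan with fewer than 9 crossings exists, and this one achieves 9:
1. parent 3 and toddler 3 cross → the east ledge.
2. parent 3 crosses ← the west ledge.
3. parent 2, parent 3, and toddler 2 cross → the east ledge.
4. parent 3 and toddler 3 cross ← the west ledge.
5. parent 1, parent 3, and parent 4 cross → the east ledge.
6. toddler 2 crosses ← the west ledge.
7. toddler 2 and toddler 3 cross → the east ledge.
8. toddler 3 crosses ← the west ledge.
9. toddler 1, toddler 3, and toddler 4 cross → the east ledge.

9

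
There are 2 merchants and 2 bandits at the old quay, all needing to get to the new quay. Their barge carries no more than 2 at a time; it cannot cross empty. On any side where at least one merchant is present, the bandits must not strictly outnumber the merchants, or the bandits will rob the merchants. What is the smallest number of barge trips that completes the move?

5

Counting alone: each trip to the new quay takes at most 2 across and each return brings at least 1 back, so after t trips out (and t−1 returns) at most 2t − (t−1) of the 4 are across; that first reaches 4 at t = 3, so at least 5 crossings are needed.
The plan below uses exactly 5 crossings, so it is optimal:
1. 2 bandits → the new quay.  (the old quay: 2M 0B; the new quay: 0M 2B)
2. 1 bandit ← the old quay.  (the old quay: 2M 1B; the new quay: 0M 1B)
3. 2 merchants → the new quay.  (the old quay: 0M 1B; the new quay: 2M 1B)
4. 1 bandit ← the old quay.  (the old quay: 0M 2B; the new quay: 2M 0B)
5. 2 bandits → the new quay.  (the old quay: 0M 0B; the new quay: 2M 2B)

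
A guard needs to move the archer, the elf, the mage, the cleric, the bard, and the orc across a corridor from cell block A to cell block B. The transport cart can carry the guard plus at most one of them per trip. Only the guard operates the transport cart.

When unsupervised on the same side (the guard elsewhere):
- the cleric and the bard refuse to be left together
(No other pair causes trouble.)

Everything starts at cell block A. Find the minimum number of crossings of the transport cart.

Counting alone: the guard can take at most 1 across per trip to cell block B, so moving all 6 needs at least 6 loaded trips out, with a return between consecutive ones — at least 11 crossings.
The plan below uses exactly 11 crossings, so it is optimal:
1. Guard goes to cell block B with the cleric.  [cell block A: the archer, the bard, the elf, the mage, the orc | cell block B: the cleric]
2. Guard goes back to cell block A alone.  [cell block A: the archer, the bard, the elf, the mage, the orc | cell block B: the cleric]
3. Guard goes to cell block B with the archer.  [cell block A: the bard, the elf, the mage, the orc | cell block B: the archer, the cleric]
4. Guard goes back to cell block A alone.  [cell block A: the bard, the elf, the mage, the orc | cell block B: the archer, the cleric]
5. Guard goes to cell block B with the elf.  [cell block A: the bard, the mage, the orc | cell block B: the archer, the cleric, the elf]
6. Guard goes back to cell block A alone.  [cell block A: the bard, the mage, the orc | cell block B: the archer, the cleric, the elf]
7. Guard goes to cell block B with the mage.  [cell block A: the bard, the orc | cell block B: the archer, the cleric, the elf, the mage]
8. Guard goes back to cell block A alone.  [cell block A: the bard, the orc | cell block B: the archer, the cleric, the elf, the mage]
9. Guard goes to cell block B with the orc.  [cell block A: the bard | cell block B: the archer, the cleric, the elf, the mage, the orc]
10. Guard goes back to cell block A alone.  [cell block A: the bard | cell block B: the archer, the cleric, the elf, the mage, the orc]
11. Guard goes to cell block B with the bard.  [cell block A: — | cell block B: the archer, the bard, the cleric, the elf, the mage, the orc]

11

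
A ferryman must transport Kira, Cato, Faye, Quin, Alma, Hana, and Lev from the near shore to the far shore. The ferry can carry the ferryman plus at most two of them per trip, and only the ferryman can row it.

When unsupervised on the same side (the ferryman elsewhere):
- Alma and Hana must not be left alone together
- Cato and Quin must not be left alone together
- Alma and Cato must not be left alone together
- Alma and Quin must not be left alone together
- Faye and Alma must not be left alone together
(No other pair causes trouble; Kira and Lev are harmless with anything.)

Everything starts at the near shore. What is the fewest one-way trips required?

Counting alone: the ferryman can take at most 2 across per trip to the far shore, so moving all 7 needs at least 4 loaded trips out, with a return between consecutive ones — at least 7 crossings.
The safety rule pushes this higher. Following every safe sequence of crossings, the most of the 7 that can be at the far shore as the ferry arrives there on crossings 7, 9 is 5, 6 respectively — never all 7.
So no plan with fewer than 11 crossings exists, and this one achieves 11:
1. Ferryman goes to the far shore with Alma and Cato.
2. Ferryman goes back to the near shore with Cato.
3. Ferryman goes to the far shore with Cato and Kira.
4. Ferryman goes back to the near shore with Cato.
5. Ferryman goes to the far shore with Cato and Faye.
6. Ferryman goes back to the near shore with Alma.
7. Ferryman goes to the far shore with Hana and Quin.
8. Ferryman goes back to the near shore with Cato.
9. Ferryman goes to the far shore with Cato and Lev.
10. Ferryman goes back to the near shore with Cato.
11. Ferryman goes to the far shore with Alma and Cato.

11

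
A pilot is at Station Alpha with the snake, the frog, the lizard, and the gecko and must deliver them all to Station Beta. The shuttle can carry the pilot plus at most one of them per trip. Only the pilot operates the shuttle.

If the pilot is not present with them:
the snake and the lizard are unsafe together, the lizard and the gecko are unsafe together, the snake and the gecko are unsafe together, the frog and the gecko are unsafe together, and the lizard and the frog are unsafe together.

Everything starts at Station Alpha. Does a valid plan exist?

Whatever the first load, the items left behind include a forbidden pair without the pilot. No opening move is safe, so no plan exists.

No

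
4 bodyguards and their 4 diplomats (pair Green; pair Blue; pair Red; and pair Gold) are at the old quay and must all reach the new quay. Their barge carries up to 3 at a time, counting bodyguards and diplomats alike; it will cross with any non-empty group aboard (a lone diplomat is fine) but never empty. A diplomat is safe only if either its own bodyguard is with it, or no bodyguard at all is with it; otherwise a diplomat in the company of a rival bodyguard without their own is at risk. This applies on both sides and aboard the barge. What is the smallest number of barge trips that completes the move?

9

Counting alone: each trip to the new quay takes at most 3 across and each return brings at least 1 back, so after t trips out (and t−1 returns) at most 3t − (t−1) of the 8 are across; that first reaches 8 at t = 4, so at least 7 crossings are needed.
The safety rule pushes this higher. Following every safe sequence of crossings, the most of the 8 that can be at the new quay as the barge arrives there on crossing 7 is 7 — never all 8.
So no plan with fewer than 9 crossings exists, and this one achieves 9:
1. bodyguard Green and diplomat Green cross → the new quay.
2. bodyguard Green crosses ← the old quay.
3. bodyguard Blue, bodyguard Green, and diplomat Blue cross → the new quay.
4. bodyguard Green and diplomat Green cross ← the old quay.
5. bodyguard Gold, bodyguard Green, and bodyguard Red cross → the new quay.
6. diplomat Blue crosses ← the old quay.
7. diplomat Blue and diplomat Green cross → the new quay.
8. diplomat Green crosses ← the old quay.
9. diplomat Gold, diplomat Green, and diplomat Red cross → the new quay.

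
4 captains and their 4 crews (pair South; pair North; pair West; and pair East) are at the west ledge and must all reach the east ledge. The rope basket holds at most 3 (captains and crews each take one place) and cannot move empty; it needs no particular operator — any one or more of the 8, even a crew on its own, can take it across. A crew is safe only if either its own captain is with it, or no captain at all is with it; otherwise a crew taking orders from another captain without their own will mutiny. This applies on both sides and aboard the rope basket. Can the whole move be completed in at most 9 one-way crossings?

Yes — this plan uses 9 crossings (≤ 9):
1. captain South and crew South cross → the east ledge.
2. captain South crosses ← the west ledge.
3. captain North, captain South, and crew North cross → the east ledge.
4. captain South and crew South cross ← the west ledge.
5. captain East, captain South, and captain West cross → the east ledge.
6. crew North crosses ← the west ledge.
7. crew North and crew South cross → the east ledge.
8. crew South crosses ← the west ledge.
9. crew East, crew South, and crew West cross → the east ledge.

Yes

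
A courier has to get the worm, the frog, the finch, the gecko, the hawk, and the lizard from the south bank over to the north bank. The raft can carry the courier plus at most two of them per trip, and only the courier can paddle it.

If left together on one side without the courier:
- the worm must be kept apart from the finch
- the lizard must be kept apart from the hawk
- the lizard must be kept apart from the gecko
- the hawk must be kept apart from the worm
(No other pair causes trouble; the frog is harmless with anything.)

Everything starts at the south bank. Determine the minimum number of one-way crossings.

Counting alone: the courier can take at most 2 across per trip to the north bank, so moving all 6 needs at least 3 loaded trips out, with a return between consecutive ones — at least 5 crossings.
The safety rule pushes this higher. Following every safe sequence of crossings, the most of the 6 that can be at the north bank as the raft arrives there on crossing 5 is 5 — never all 6.
So no plan with fewer than 7 crossings exists, and this one achieves 7:
1. Courier goes to the north bank with the lizard and the worm.
2. Courier goes back to the south bank alone.
3. Courier goes to the north bank with the finch and the frog.
4. Courier goes back to the south bank with the worm.
5. Courier goes to the north bank with the gecko and the hawk.
6. Courier goes back to the south bank with the lizard.
7. Courier goes to the north bank with the lizard and the worm.

7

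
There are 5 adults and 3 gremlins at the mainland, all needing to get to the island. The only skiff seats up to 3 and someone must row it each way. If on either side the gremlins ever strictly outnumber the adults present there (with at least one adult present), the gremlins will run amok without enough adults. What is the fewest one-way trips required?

Counting alone: each trip to the island takes at most 3 across and each return brings at least 1 back, so after t trips out (and t−1 returns) at most 3t − (t−1) of the 8 are across; that first reaches 8 at t = 4, so at least 7 crossings are needed.
The plan below uses exactly 7 crossings, so it is optimal:
1. 2 gremlins → the island.  (the mainland: 5A 1G; the island: 0A 2G)
2. 1 gremlin ← the mainland.  (the mainland: 5A 2G; the island: 0A 1G)
3. 2 adults and 1 gremlin → the island.  (the mainland: 3A 1G; the island: 2A 2G)
4. 1 gremlin ← the mainland.  (the mainland: 3A 2G; the island: 2A 1G)
5. 1 adult and 2 gremlins → the island.  (the mainland: 2A 0G; the island: 3A 3G)
6. 1 gremlin ← the mainland.  (the mainland: 2A 1G; the island: 3A 2G)
7. 2 adults and 1 gremlin → the island.  (the mainland: 0A 0G; the island: 5A 3G)

7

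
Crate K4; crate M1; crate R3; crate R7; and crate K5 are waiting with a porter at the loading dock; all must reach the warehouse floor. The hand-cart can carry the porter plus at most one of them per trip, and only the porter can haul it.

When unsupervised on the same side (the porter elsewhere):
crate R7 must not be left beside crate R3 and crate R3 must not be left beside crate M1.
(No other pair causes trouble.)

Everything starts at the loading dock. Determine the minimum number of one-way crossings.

11

Counting alone: the porter can take at most 1 across per trip to the warehouse floor, so moving all 5 needs at least 5 loaded trips out, with a return between consecutive ones — at least 9 crossings.
The safety rule pushes this higher. Following every safe sequence of crossings, the most of the 5 that can be at the warehouse floor as the hand-cart arrives there on crossing 9 is 4 — never all 5.
So no plan with fewer than 11 crossings exists, and this one achieves 11:
1. Porter goes to the warehouse floor with crate R3.
2. Porter goes back to the loading dock alone.
3. Porter goes to the warehouse floor with crate K4.
4. Porter goes back to the loading dock alone.
5. Porter goes to the warehouse floor with crate M1.
6. Porter goes back to the loading dock with crate R3.
7. Porter goes to the warehouse floor with crate R7.
8. Porter goes back to the loading dock alone.
9. Porter goes to the warehouse floor with crate K5.
10. Porter goes back to the loading dock alone.
11. Porter goes to the warehouse floor with crate R3.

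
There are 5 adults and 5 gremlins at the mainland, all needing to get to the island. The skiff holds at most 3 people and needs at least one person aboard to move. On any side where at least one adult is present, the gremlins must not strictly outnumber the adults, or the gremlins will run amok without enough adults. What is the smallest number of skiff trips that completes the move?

11

Counting alone: each trip to the island takes at most 3 across and each return brings at least 1 back, so after t trips out (and t−1 returns) at most 3t − (t−1) of the 10 are across; that first reaches 10 at t = 5, so at least 9 crossings are needed.
The safety rule pushes this higher. Following every safe sequence of crossings, the most of the 10 that can be at the island as the skiff arrives there on crossing 9 is 9 — never all 10.
So no plan with fewer than 11 crossings exists, and this one achieves 11:
1. 2 gremlins → the island.  (the mainland: 5A 3G; the island: 0A 2G)
2. 1 gremlin ← the mainland.  (the mainland: 5A 4G; the island: 0A 1G)
3. 3 gremlins → the island.  (the mainland: 5A 1G; the island: 0A 4G)
4. 1 gremlin ← the mainland.  (the mainland: 5A 2G; the island: 0A 3G)
5. 3 adults → the island.  (the mainland: 2A 2G; the island: 3A 3G)
6. 1 adult and 1 gremlin ← the mainland.  (the mainland: 3A 3G; the island: 2A 2G)
7. 3 adults → the island.  (the mainland: 0A 3G; the island: 5A 2G)
8. 1 gremlin ← the mainland.  (the mainland: 0A 4G; the island: 5A 1G)
9. 2 gremlins → the island.  (the mainland: 0A 2G; the island: 5A 3G)
10. 1 gremlin ← the mainland.  (the mainland: 0A 3G; the island: 5A 2G)
11. 3 gremlins → the island.  (the mainland: 0A 0G; the island: 5A 5G)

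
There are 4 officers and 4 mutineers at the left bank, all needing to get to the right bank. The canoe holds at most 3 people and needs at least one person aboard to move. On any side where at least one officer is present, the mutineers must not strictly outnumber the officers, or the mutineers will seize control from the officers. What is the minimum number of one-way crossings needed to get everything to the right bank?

Counting alone: each trip to the right bank takes at most 3 across and each return brings at least 1 back, so after t trips out (and t−1 returns) at most 3t − (t−1) of the 8 are across; that first reaches 8 at t = 4, so at least 7 crossings are needed.
The safety rule pushes this higher. Following every safe sequence of crossings, the most of the 8 that can be at the right bank as the canoe arrives there on crossing 7 is 7 — never all 8.
So no plan with fewer than 9 crossings exists, and this one achieves 9:
1. 2 mutineers → the right bank.  (the left bank: 4O 2M; the right bank: 0O 2M)
2. 1 mutineer ← the left bank.  (the left bank: 4O 3M; the right bank: 0O 1M)
3. 3 mutineers → the right bank.  (the left bank: 4O 0M; the right bank: 0O 4M)
4. 1 mutineer ← the left bank.  (the left bank: 4O 1M; the right bank: 0O 3M)
5. 3 officers → the right bank.  (the left bank: 1O 1M; the right bank: 3O 3M)
6. 1 officer and 1 mutineer ← the left bank.  (the left bank: 2O 2M; the right bank: 2O 2M)
7. 2 officers → the right bank.  (the left bank: 0O 2M; the right bank: 4O 2M)
8. 1 mutineer ← the left bank.  (the left bank: 0O 3M; the right bank: 4O 1M)
9. 3 mutineers → the right bank.  (the left bank: 0O 0M; the right bank: 4O 4M)

9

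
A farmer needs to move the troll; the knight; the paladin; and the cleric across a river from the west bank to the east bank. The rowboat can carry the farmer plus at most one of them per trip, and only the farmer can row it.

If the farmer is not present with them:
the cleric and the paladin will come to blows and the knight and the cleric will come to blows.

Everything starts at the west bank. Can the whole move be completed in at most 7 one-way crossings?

Counting alone: the farmer can take at most 1 across per trip to the east bank, so moving all 4 needs at least 4 loaded trips out, with a return between consecutive ones — at least 7 crossings.
The safety rule pushes this higher. Following every safe sequence of crossings, the most of the 4 that can be at the east bank as the rowboat arrives there on crossing 7 is 3 — never all 4.
So the move cannot be finished within 7 crossings. (The shortest complete plan takes 9:)
1. Farmer goes to the east bank with the cleric.
2. Farmer goes back to the west bank alone.
3. Farmer goes to the east bank with the troll.
4. Farmer goes back to the west bank alone.
5. Farmer goes to the east bank with the knight.
6. Farmer goes back to the west bank with the cleric.
7. Farmer goes to the east bank with the paladin.
8. Farmer goes back to the west bank alone.
9. Farmer goes to the east bank with the cleric.

No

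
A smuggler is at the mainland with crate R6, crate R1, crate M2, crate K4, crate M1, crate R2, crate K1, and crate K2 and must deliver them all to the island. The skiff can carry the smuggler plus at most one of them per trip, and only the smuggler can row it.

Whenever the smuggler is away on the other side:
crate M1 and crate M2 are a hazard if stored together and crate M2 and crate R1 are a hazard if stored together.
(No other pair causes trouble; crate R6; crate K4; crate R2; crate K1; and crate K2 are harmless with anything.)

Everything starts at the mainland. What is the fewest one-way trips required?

17

Counting alone: the smuggler can take at most 1 across per trip to the island, so moving all 8 needs at least 8 loaded trips out, with a return between consecutive ones — at least 15 crossings.
The safety rule pushes this higher. Following every safe sequence of crossings, the most of the 8 that can be at the island as the skiff arrives there on crossing 15 is 7 — never all 8.
So no plan with fewer than 17 crossings exists, and this one achieves 17:
1. Smuggler goes to the island with crate M2.  [the mainland: crate K1, crate K2, crate K4, crate M1, crate R1, crate R2, crate R6 | the island: crate M2]
2. Smuggler goes back to the mainland alone.  [the mainland: crate K1, crate K2, crate K4, crate M1, crate R1, crate R2, crate R6 | the island: crate M2]
3. Smuggler goes to the island with crate R6.  [the mainland: crate K1, crate K2, crate K4, crate M1, crate R1, crate R2 | the island: crate M2, crate R6]
4. Smuggler goes back to the mainland alone.  [the mainland: crate K1, crate K2, crate K4, crate M1, crate R1, crate R2 | the island: crate M2, crate R6]
5. Smuggler goes to the island with crate R1.  [the mainland: crate K1, crate K2, crate K4, crate M1, crate R2 | the island: crate M2, crate R1, crate R6]
6. Smuggler goes back to the mainland with crate M2.  [the mainland: crate K1, crate K2, crate K4, crate M1, crate M2, crate R2 | the island: crate R1, crate R6]
7. Smuggler goes to the island with crate M1.  [the mainland: crate K1, crate K2, crate K4, crate M2, crate R2 | the island: crate M1, crate R1, crate R6]
8. Smuggler goes back to the mainland alone.  [the mainland: crate K1, crate K2, crate K4, crate M2, crate R2 | the island: crate M1, crate R1, crate R6]
9. Smuggler goes to the island with crate K4.  [the mainland: crate K1, crate K2, crate M2, crate R2 | the island: crate K4, crate M1, crate R1, crate R6]
10. Smuggler goes back to the mainland alone.  [the mainland: crate K1, crate K2, crate M2, crate R2 | the island: crate K4, crate M1, crate R1, crate R6]
11. Smuggler goes to the island with crate R2.  [the mainland: crate K1, crate K2, crate M2 | the island: crate K4, crate M1, crate R1, crate R2, crate R6]
12. Smuggler goes back to the mainland alone.  [the mainland: crate K1, crate K2, crate M2 | the island: crate K4, crate M1, crate R1, crate R2, crate R6]
13. Smuggler goes to the island with crate K1.  [the mainland: crate K2, crate M2 | the island: crate K1, crate K4, crate M1, crate R1, crate R2, crate R6]
14. Smuggler goes back to the mainland alone.  [the mainland: crate K2, crate M2 | the island: crate K1, crate K4, crate M1, crate R1, crate R2, crate R6]
15. Smuggler goes to the island with crate K2.  [the mainland: crate M2 | the island: crate K1, crate K2, crate K4, crate M1, crate R1, crate R2, crate R6]
16. Smuggler goes back to the mainland alone.  [the mainland: crate M2 | the island: crate K1, crate K2, crate K4, crate M1, crate R1, crate R2, crate R6]
17. Smuggler goes to the island with crate M2.  [the mainland: — | the island: crate K1, crate K2, crate K4, crate M1, crate M2, crate R1, crate R2, crate R6]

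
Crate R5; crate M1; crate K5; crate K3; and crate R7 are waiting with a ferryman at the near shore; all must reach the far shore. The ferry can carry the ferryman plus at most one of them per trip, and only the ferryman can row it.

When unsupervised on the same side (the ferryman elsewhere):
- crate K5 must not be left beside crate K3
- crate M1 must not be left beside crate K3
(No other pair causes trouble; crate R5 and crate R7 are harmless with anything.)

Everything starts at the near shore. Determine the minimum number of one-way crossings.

11

Counting alone: the ferryman can take at most 1 across per trip to the far shore, so moving all 5 needs at least 5 loaded trips out, with a return between consecutive ones — at least 9 crossings.
The safety rule pushes this higher. Following every safe sequence of crossings, the most of the 5 that can be at the far shore as the ferry arrives there on crossing 9 is 4 — never all 5.
So no plan with fewer than 11 crossings exists, and this one achieves 11:
1. Ferryman goes to the far shore with crate K3.  [the near shore: crate K5, crate M1, crate R5, crate R7 | the far shore: crate K3]
2. Ferryman goes back to the near shore alone.  [the near shore: crate K5, crate M1, crate R5, crate R7 | the far shore: crate K3]
3. Ferryman goes to the far shore with crate R5.  [the near shore: crate K5, crate M1, crate R7 | the far shore: crate K3, crate R5]
4. Ferryman goes back to the near shore alone.  [the near shore: crate K5, crate M1, crate R7 | the far shore: crate K3, crate R5]
5. Ferryman goes to the far shore with crate M1.  [the near shore: crate K5, crate R7 | the far shore: crate K3, crate M1, crate R5]
6. Ferryman goes back to the near shore with crate K3.  [the near shore: crate K3, crate K5, crate R7 | the far shore: crate M1, crate R5]
7. Ferryman goes to the far shore with crate K5.  [the near shore: crate K3, crate R7 | the far shore: crate K5, crate M1, crate R5]
8. Ferryman goes back to the near shore alone.  [the near shore: crate K3, crate R7 | the far shore: crate K5, crate M1, crate R5]
9. Ferryman goes to the far shore with crate R7.  [the near shore: crate K3 | the far shore: crate K5, crate M1, crate R5, crate R7]
10. Ferryman goes back to the near shore alone.  [the near shore: crate K3 | the far shore: crate K5, crate M1, crate R5, crate R7]
11. Ferryman goes to the far shore with crate K3.  [the near shore: — | the far shore: crate K3, crate K5, crate M1, crate R5, crate R7]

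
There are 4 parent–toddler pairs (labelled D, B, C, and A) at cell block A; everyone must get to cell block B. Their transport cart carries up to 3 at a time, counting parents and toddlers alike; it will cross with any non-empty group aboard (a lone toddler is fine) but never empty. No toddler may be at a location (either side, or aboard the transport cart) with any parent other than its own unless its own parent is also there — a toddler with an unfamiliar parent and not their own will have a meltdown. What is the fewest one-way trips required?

9

Counting alone: each trip to cell block B takes at most 3 across and each return brings at least 1 back, so after t trips out (and t−1 returns) at most 3t − (t−1) of the 8 are across; that first reaches 8 at t = 4, so at least 7 crossings are needed.
The safety rule pushes this higher. Following every safe sequence of crossings, the most of the 8 that can be at cell block B as the transport cart arrives there on crossing 7 is 7 — never all 8.
So no plan with fewer than 9 crossings exists, and this one achieves 9:
1. parent D and toddler D cross → cell block B.
2. parent D crosses ← cell block A.
3. parent B, parent D, and toddler B cross → cell block B.
4. parent D and toddler D cross ← cell block A.
5. parent A, parent C, and parent D cross → cell block B.
6. toddler B crosses ← cell block A.
7. toddler B and toddler D cross → cell block B.
8. toddler D crosses ← cell block A.
9. toddler A, toddler C, and toddler D cross → cell block B.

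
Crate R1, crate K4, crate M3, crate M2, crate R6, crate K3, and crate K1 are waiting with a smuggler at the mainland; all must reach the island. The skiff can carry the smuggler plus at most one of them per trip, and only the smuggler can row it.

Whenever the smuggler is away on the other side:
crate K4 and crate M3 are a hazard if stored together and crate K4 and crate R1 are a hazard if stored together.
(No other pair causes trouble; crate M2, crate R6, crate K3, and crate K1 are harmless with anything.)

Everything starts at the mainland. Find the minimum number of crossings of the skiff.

15

Counting alone: the smuggler can take at most 1 across per trip to the island, so moving all 7 needs at least 7 loaded trips out, with a return between consecutive ones — at least 13 crossings.
The safety rule pushes this higher. Following every safe sequence of crossings, the most of the 7 that can be at the island as the skiff arrives there on crossing 13 is 6 — never all 7.
So no plan with fewer than 15 crossings exists, and this one achieves 15:
1. Smuggler goes to the island with crate K4.  [the mainland: crate K1, crate K3, crate M2, crate M3, crate R1, crate R6 | the island: crate K4]
2. Smuggler goes back to the mainland alone.  [the mainland: crate K1, crate K3, crate M2, crate M3, crate R1, crate R6 | the island: crate K4]
3. Smuggler goes to the island with crate R1.  [the mainland: crate K1, crate K3, crate M2, crate M3, crate R6 | the island: crate K4, crate R1]
4. Smuggler goes back to the mainland with crate K4.  [the mainland: crate K1, crate K3, crate K4, crate M2, crate M3, crate R6 | the island: crate R1]
5. Smuggler goes to the island with crate M3.  [the mainland: crate K1, crate K3, crate K4, crate M2, crate R6 | the island: crate M3, crate R1]
6. Smuggler goes back to the mainland alone.  [the mainland: crate K1, crate K3, crate K4, crate M2, crate R6 | the island: crate M3, crate R1]
7. Smuggler goes to the island with crate M2.  [the mainland: crate K1, crate K3, crate K4, crate R6 | the island: crate M2, crate M3, crate R1]
8. Smuggler goes back to the mainland alone.  [the mainland: crate K1, crate K3, crate K4, crate R6 | the island: crate M2, crate M3, crate R1]
9. Smuggler goes to the island with crate R6.  [the mainland: crate K1, crate K3, crate K4 | the island: crate M2, crate M3, crate R1, crate R6]
10. Smuggler goes back to the mainland alone.  [the mainland: crate K1, crate K3, crate K4 | the island: crate M2, crate M3, crate R1, crate R6]
11. Smuggler goes to the island with crate K3.  [the mainland: crate K1, crate K4 | the island: crate K3, crate M2, crate M3, crate R1, crate R6]
12. Smuggler goes back to the mainland alone.  [the mainland: crate K1, crate K4 | the island: crate K3, crate M2, crate M3, crate R1, crate R6]
13. Smuggler goes to the island with crate K1.  [the mainland: crate K4 | the island: crate K1, crate K3, crate M2, crate M3, crate R1, crate R6]
14. Smuggler goes back to the mainland alone.  [the mainland: crate K4 | the island: crate K1, crate K3, crate M2, crate M3, crate R1, crate R6]
15. Smuggler goes to the island with crate K4.  [the mainland: — | the island: crate K1, crate K3, crate K4, crate M2, crate M3, crate R1, crate R6]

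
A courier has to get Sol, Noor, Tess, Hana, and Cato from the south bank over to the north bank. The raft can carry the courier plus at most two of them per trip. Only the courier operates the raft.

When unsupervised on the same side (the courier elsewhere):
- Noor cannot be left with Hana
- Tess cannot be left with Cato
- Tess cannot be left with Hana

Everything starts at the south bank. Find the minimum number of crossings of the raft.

Counting alone: the courier can take at most 2 across per trip to the north bank, so moving all 5 needs at least 3 loaded trips out, with a return between consecutive ones — at least 5 crossings.
The plan below uses exactly 5 crossings, so it is optimal:
1. Courier goes to the north bank with Noor and Tess.  [the south bank: Cato, Hana, Sol | the north bank: Noor, Tess]
2. Courier goes back to the south bank alone.  [the south bank: Cato, Hana, Sol | the north bank: Noor, Tess]
3. Courier goes to the north bank with Sol.  [the south bank: Cato, Hana | the north bank: Noor, Sol, Tess]
4. Courier goes back to the south bank alone.  [the south bank: Cato, Hana | the north bank: Noor, Sol, Tess]
5. Courier goes to the north bank with Cato and Hana.  [the south bank: — | the north bank: Cato, Hana, Noor, Sol, Tess]

5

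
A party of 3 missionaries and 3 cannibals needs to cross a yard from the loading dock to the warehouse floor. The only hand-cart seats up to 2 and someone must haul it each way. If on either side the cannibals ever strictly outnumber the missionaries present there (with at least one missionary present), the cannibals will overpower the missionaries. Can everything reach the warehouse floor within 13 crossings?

Yes — this plan uses 11 crossings (≤ 13):
1. 2 cannibals → the warehouse floor.  (the loading dock: 3M 1C; the warehouse floor: 0M 2C)
2. 1 cannibal ← the loading dock.  (the loading dock: 3M 2C; the warehouse floor: 0M 1C)
3. 2 cannibals → the warehouse floor.  (the loading dock: 3M 0C; the warehouse floor: 0M 3C)
4. 1 cannibal ← the loading dock.  (the loading dock: 3M 1C; the warehouse floor: 0M 2C)
5. 2 missionaries → the warehouse floor.  (the loading dock: 1M 1C; the warehouse floor: 2M 2C)
6. 1 missionary and 1 cannibal ← the loading dock.  (the loading dock: 2M 2C; the warehouse floor: 1M 1C)
7. 2 missionaries → the warehouse floor.  (the loading dock: 0M 2C; the warehouse floor: 3M 1C)
8. 1 cannibal ← the loading dock.  (the loading dock: 0M 3C; the warehouse floor: 3M 0C)
9. 2 cannibals → the warehouse floor.  (the loading dock: 0M 1C; the warehouse floor: 3M 2C)
10. 1 cannibal ← the loading dock.  (the loading dock: 0M 2C; the warehouse floor: 3M 1C)
11. 2 cannibals → the warehouse floor.  (the loading dock: 0M 0C; the warehouse floor: 3M 3C)

Yes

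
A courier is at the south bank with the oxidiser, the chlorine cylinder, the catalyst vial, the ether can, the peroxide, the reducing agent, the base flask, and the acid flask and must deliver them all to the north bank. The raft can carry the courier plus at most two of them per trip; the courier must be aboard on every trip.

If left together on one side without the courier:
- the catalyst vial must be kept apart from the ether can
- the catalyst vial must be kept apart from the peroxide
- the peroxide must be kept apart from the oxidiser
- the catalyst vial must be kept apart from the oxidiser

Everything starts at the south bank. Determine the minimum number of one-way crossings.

13

Counting alone: the courier can take at most 2 across per trip to the north bank, so moving all 8 needs at least 4 loaded trips out, with a return between consecutive ones — at least 7 crossings.
The safety rule pushes this higher. Following every safe sequence of crossings, the most of the 8 that can be at the north bank as the raft arrives there on crossings 7, 9, 11 is 5, 6, 7 respectively — never all 8.
So no plan with fewer than 13 crossings exists, and this one achieves 13:
1. Courier goes to the north bank with the catalyst vial and the oxidiser.
2. Courier goes back to the south bank with the oxidiser.
3. Courier goes to the north bank with the chlorine cylinder and the oxidiser.
4. Courier goes back to the south bank with the oxidiser.
5. Courier goes to the north bank with the ether can and the oxidiser.
6. Courier goes back to the south bank with the catalyst vial.
7. Courier goes to the north bank with the catalyst vial and the reducing agent.
8. Courier goes back to the south bank with the catalyst vial.
9. Courier goes to the north bank with the base flask and the catalyst vial.
10. Courier goes back to the south bank with the catalyst vial.
11. Courier goes to the north bank with the acid flask and the catalyst vial.
12. Courier goes back to the south bank with the catalyst vial.
13. Courier goes to the north bank with the catalyst vial and the peroxide.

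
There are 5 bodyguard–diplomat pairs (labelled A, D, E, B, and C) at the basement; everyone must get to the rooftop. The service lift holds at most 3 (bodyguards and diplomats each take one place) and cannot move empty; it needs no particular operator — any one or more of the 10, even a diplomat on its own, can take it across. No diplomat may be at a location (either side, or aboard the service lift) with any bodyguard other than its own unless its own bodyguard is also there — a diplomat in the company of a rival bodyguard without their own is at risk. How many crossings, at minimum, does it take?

11

Counting alone: each trip to the rooftop takes at most 3 across and each return brings at least 1 back, so after t trips out (and t−1 returns) at most 3t − (t−1) of the 10 are across; that first reaches 10 at t = 5, so at least 9 crossings are needed.
The safety rule pushes this higher. Following every safe sequence of crossings, the most of the 10 that can be at the rooftop as the service lift arrives there on crossing 9 is 9 — never all 10.
So no plan with fewer than 11 crossings exists, and this one achieves 11:
1. bodyguard A and diplomat A cross → the rooftop.
2. bodyguard A crosses ← the basement.
3. diplomat B, diplomat D, and diplomat E cross → the rooftop.
4. diplomat A crosses ← the basement.
5. bodyguard B, bodyguard D, and bodyguard E cross → the rooftop.
6. bodyguard D and diplomat D cross ← the basement.
7. bodyguard A, bodyguard C, and bodyguard D cross → the rooftop.
8. diplomat E crosses ← the basement.
9. diplomat A and diplomat D cross → the rooftop.
10. diplomat A crosses ← the basement.
11. diplomat A, diplomat C, and diplomat E cross → the rooftop.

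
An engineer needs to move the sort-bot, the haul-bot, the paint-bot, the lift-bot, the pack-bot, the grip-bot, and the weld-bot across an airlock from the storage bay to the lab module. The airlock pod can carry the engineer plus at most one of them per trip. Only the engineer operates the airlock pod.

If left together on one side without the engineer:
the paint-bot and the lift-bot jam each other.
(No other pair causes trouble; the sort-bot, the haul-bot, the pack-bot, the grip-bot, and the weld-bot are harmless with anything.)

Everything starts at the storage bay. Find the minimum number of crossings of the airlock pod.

13

Counting alone: the engineer can take at most 1 across per trip to the lab module, so moving all 7 needs at least 7 loaded trips out, with a return between consecutive ones — at least 13 crossings.
The plan below uses exactly 13 crossings, so it is optimal:
1. Engineer goes to the lab module with the paint-bot.  [the storage bay: the grip-bot, the haul-bot, the lift-bot, the pack-bot, the sort-bot, the weld-bot | the lab module: the paint-bot]
2. Engineer goes back to the storage bay alone.  [the storage bay: the grip-bot, the haul-bot, the lift-bot, the pack-bot, the sort-bot, the weld-bot | the lab module: the paint-bot]
3. Engineer goes to the lab module with the sort-bot.  [the storage bay: the grip-bot, the haul-bot, the lift-bot, the pack-bot, the weld-bot | the lab module: the paint-bot, the sort-bot]
4. Engineer goes back to the storage bay alone.  [the storage bay: the grip-bot, the haul-bot, the lift-bot, the pack-bot, the weld-bot | the lab module: the paint-bot, the sort-bot]
5. Engineer goes to the lab module with the haul-bot.  [the storage bay: the grip-bot, the lift-bot, the pack-bot, the weld-bot | the lab module: the haul-bot, the paint-bot, the sort-bot]
6. Engineer goes back to the storage bay alone.  [the storage bay: the grip-bot, the lift-bot, the pack-bot, the weld-bot | the lab module: the haul-bot, the paint-bot, the sort-bot]
7. Engineer goes to the lab module with the pack-bot.  [the storage bay: the grip-bot, the lift-bot, the weld-bot | the lab module: the haul-bot, the pack-bot, the paint-bot, the sort-bot]
8. Engineer goes back to the storage bay alone.  [the storage bay: the grip-bot, the lift-bot, the weld-bot | the lab module: the haul-bot, the pack-bot, the paint-bot, the sort-bot]
9. Engineer goes to the lab module with the grip-bot.  [the storage bay: the lift-bot, the weld-bot | the lab module: the grip-bot, the haul-bot, the pack-bot, the paint-bot, the sort-bot]
10. Engineer goes back to the storage bay alone.  [the storage bay: the lift-bot, the weld-bot | the lab module: the grip-bot, the haul-bot, the pack-bot, the paint-bot, the sort-bot]
11. Engineer goes to the lab module with the weld-bot.  [the storage bay: the lift-bot | the lab module: the grip-bot, the haul-bot, the pack-bot, the paint-bot, the sort-bot, the weld-bot]
12. Engineer goes back to the storage bay alone.  [the storage bay: the lift-bot | the lab module: the grip-bot, the haul-bot, the pack-bot, the paint-bot, the sort-bot, the weld-bot]
13. Engineer goes to the lab module with the lift-bot.  [the storage bay: — | the lab module: the grip-bot, the haul-bot, the lift-bot, the pack-bot, the paint-bot, the sort-bot, the weld-bot]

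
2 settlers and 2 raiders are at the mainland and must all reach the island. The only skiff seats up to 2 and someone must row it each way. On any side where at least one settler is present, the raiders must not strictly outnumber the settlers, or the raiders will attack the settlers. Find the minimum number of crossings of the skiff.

Counting alone: each trip to the island takes at most 2 across and each return brings at least 1 back, so after t trips out (and t−1 returns) at most 2t − (t−1) of the 4 are across; that first reaches 4 at t = 3, so at least 5 crossings are needed.
The plan below uses exactly 5 crossings, so it is optimal:
1. 2 raiders → the island.  (the mainland: 2S 0R; the island: 0S 2R)
2. 1 raider ← the mainland.  (the mainland: 2S 1R; the island: 0S 1R)
3. 2 settlers → the island.  (the mainland: 0S 1R; the island: 2S 1R)
4. 1 raider ← the mainland.  (the mainland: 0S 2R; the island: 2S 0R)
5. 2 raiders → the island.  (the mainland: 0S 0R; the island: 2S 2R)

5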